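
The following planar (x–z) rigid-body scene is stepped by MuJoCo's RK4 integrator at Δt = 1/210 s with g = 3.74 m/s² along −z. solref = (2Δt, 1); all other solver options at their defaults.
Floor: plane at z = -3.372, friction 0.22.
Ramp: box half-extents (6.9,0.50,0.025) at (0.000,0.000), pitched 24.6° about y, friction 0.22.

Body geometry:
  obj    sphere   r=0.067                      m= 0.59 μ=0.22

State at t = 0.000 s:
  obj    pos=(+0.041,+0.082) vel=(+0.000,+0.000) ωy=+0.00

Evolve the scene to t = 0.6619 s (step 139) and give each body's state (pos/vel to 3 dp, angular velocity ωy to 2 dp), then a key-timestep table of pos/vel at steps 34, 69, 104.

State at t = 0.6619 s:
  obj    pos=(+0.263,-0.019) vel=(+0.669,-0.306) ωy=+10.98

Key-timestep trajectory:
   step    t(s)  obj.x    obj.z    obj.vx   obj.vz 
     34  0.1619   +0.054  +0.076  +0.164  -0.075
     69  0.3286   +0.096  +0.057  +0.332  -0.152
    104  0.4952   +0.165  +0.026  +0.501  -0.229


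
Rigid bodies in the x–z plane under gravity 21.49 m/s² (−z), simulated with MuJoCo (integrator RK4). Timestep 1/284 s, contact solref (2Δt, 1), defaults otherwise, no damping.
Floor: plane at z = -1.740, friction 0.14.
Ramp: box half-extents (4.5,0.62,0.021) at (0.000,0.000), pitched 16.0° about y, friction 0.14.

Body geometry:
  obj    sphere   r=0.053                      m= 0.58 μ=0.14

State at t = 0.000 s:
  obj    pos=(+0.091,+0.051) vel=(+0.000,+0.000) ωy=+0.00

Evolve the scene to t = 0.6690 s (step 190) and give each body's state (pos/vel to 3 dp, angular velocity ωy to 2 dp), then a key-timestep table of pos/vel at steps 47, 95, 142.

State at t = 0.6690 s:
  obj    pos=(+1.001,-0.210) vel=(+2.721,-0.780) ωy=+53.40

Key-timestep trajectory:
   step    t(s)  obj.x    obj.z    obj.vx   obj.vz 
     47  0.1655   +0.147  +0.035  +0.673  -0.193
     95  0.3345   +0.319  -0.014  +1.361  -0.390
    142  0.5000   +0.599  -0.095  +2.034  -0.583


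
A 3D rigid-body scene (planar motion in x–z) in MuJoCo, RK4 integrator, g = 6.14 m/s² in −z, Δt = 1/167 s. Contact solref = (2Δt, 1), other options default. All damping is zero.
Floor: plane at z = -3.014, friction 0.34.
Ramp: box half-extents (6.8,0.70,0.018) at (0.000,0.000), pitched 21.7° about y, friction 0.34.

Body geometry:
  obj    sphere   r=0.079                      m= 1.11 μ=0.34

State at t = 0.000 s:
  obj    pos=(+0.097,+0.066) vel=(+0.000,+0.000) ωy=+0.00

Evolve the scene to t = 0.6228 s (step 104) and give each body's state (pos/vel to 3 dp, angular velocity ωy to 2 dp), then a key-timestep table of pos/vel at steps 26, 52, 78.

State at t = 0.6228 s:
  obj    pos=(+0.389,-0.050) vel=(+0.938,-0.373) ωy=+12.78

Key-timestep trajectory:
   step    t(s)  obj.x    obj.z    obj.vx   obj.vz 
     26  0.1557   +0.115  +0.059  +0.235  -0.093
     52  0.3114   +0.170  +0.037  +0.469  -0.187
     78  0.4671   +0.261  +0.000  +0.704  -0.280


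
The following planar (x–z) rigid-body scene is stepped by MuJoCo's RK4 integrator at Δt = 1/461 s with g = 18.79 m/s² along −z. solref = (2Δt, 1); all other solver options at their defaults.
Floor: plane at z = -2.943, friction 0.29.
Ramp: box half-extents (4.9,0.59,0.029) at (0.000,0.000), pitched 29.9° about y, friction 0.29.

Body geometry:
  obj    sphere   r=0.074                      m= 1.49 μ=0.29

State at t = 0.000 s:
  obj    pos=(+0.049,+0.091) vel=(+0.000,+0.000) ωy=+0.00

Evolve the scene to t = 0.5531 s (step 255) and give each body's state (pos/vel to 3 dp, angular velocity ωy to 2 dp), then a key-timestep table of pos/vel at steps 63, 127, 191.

State at t = 0.5531 s:
  obj    pos=(+0.936,-0.420) vel=(+3.208,-1.845) ωy=+50.00

Key-timestep trajectory:
   step    t(s)  obj.x    obj.z    obj.vx   obj.vz 
     63  0.1367   +0.103  +0.060  +0.793  -0.456
    127  0.2755   +0.269  -0.036  +1.598  -0.919
    191  0.4143   +0.547  -0.196  +2.403  -1.382


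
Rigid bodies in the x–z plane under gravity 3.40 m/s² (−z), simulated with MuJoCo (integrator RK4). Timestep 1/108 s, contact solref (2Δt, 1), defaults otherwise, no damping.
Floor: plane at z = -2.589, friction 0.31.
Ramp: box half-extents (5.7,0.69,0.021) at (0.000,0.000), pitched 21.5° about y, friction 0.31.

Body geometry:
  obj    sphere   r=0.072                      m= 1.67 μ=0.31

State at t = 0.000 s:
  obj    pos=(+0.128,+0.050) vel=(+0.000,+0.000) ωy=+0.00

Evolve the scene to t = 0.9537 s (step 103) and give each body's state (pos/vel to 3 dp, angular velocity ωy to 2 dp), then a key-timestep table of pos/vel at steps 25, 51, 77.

State at t = 0.9537 s:
  obj    pos=(+0.505,-0.099) vel=(+0.790,-0.311) ωy=+11.79

Key-timestep trajectory:
   step    t(s)  obj.x    obj.z    obj.vx   obj.vz 
     25  0.2315   +0.150  +0.041  +0.192  -0.076
     51  0.4722   +0.220  +0.013  +0.391  -0.154
     77  0.7130   +0.338  -0.033  +0.590  -0.233


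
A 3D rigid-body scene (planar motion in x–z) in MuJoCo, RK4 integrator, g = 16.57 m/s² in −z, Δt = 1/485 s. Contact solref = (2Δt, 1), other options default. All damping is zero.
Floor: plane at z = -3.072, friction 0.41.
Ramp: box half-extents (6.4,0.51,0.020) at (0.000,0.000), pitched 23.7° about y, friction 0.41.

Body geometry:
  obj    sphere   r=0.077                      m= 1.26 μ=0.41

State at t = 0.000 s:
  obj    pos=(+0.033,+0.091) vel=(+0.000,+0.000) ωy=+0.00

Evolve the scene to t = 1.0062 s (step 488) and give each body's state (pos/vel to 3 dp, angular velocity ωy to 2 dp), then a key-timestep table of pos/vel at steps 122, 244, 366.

State at t = 1.0062 s:
  obj    pos=(+2.238,-0.877) vel=(+4.383,-1.924) ωy=+62.16

Key-timestep trajectory:
   step    t(s)  obj.x    obj.z    obj.vx   obj.vz 
    122  0.2515   +0.171  +0.031  +1.096  -0.481
    244  0.5031   +0.584  -0.151  +2.192  -0.962
    366  0.7546   +1.274  -0.453  +3.287  -1.443


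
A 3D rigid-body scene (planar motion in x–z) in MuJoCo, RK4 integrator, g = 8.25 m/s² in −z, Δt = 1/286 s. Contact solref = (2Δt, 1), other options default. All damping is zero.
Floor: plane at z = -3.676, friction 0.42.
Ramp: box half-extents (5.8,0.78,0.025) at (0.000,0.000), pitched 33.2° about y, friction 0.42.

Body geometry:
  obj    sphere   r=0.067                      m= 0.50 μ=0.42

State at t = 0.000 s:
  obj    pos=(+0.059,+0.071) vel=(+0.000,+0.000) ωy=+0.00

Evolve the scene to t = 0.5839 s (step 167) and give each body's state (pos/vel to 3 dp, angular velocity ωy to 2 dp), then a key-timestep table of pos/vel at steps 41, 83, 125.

State at t = 0.5839 s:
  obj    pos=(+0.520,-0.230) vel=(+1.577,-1.032) ωy=+28.12

Key-timestep trajectory:
   step    t(s)  obj.x    obj.z    obj.vx   obj.vz 
     41  0.1434   +0.087  +0.053  +0.387  -0.253
     83  0.2902   +0.173  -0.003  +0.784  -0.513
    125  0.4371   +0.317  -0.098  +1.180  -0.772


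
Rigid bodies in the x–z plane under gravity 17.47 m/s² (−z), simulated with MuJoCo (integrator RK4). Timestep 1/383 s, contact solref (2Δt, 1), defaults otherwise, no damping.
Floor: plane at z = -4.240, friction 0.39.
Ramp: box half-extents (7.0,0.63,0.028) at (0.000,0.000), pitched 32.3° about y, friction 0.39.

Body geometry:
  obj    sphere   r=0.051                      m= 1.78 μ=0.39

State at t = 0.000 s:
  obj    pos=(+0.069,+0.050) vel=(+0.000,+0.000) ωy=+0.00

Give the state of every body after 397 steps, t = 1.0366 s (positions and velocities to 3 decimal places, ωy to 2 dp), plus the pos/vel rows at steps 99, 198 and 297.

State at t = 1.0366 s:
  obj    pos=(+3.097,-1.864) vel=(+5.842,-3.693) ωy=+135.51

Key-timestep trajectory:
   step    t(s)  obj.x    obj.z    obj.vx   obj.vz 
     99  0.2585   +0.257  -0.069  +1.457  -0.921
    198  0.5170   +0.822  -0.426  +2.914  -1.842
    297  0.7755   +1.764  -1.021  +4.371  -2.763


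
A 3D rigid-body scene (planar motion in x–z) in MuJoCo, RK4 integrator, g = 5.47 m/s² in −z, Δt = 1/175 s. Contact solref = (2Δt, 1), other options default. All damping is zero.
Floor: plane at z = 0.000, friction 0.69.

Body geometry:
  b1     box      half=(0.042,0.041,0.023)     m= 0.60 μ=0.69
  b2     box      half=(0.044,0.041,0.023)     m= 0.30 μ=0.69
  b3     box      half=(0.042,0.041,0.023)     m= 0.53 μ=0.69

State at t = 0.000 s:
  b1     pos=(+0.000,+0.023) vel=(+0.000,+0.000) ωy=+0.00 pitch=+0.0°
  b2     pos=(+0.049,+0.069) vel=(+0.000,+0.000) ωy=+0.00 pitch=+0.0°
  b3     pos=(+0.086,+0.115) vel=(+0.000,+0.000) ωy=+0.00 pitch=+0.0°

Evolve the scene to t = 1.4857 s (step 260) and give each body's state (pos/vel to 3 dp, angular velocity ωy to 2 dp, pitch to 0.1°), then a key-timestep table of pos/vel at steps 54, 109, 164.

State at t = 1.4857 s:
  b1     pos=(+0.000,+0.023) vel=(+0.000,+0.000) ωy=+0.00 pitch=+0.0°
  b2     pos=(+0.091,+0.044) vel=(+0.000,+0.000) ωy=+0.00 pitch=+90.0°
  b3     pos=(+0.162,+0.042) vel=(+0.000,+0.000) ωy=+0.00 pitch=+90.0°

Key-timestep trajectory:
   step    t(s)  b1.x    b1.z    b1.vx   b1.vz   b2.x    b2.z    b2.vx   b2.vz   b3.x    b3.z    b3.vx   b3.vz 
     54  0.3086   +0.000  +0.023  +0.000  +0.000   +0.084  +0.047  +0.239  -0.078   +0.145  +0.048  +0.174  -0.022
    109  0.6229   +0.000  +0.023  +0.000  +0.000   +0.107  +0.049  -0.031  -0.004   +0.168  +0.045  -0.104  -0.042
    164  0.9371   +0.000  +0.023  +0.000  +0.000   +0.088  +0.045  +0.106  -0.048   +0.162  +0.042  +0.000  +0.000


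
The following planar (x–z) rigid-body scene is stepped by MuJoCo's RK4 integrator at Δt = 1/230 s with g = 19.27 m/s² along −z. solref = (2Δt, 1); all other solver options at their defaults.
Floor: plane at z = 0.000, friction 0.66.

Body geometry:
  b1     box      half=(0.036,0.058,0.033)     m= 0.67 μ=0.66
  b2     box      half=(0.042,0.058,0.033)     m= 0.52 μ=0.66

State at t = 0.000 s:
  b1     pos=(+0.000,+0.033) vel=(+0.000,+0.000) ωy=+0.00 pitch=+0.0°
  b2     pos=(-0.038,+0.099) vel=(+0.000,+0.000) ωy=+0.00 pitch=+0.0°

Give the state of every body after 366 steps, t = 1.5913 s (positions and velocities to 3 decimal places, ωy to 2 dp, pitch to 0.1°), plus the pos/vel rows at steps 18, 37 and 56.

State at t = 1.5913 s:
  b1     pos=(+0.000,+0.033) vel=(+0.000,+0.000) ωy=+0.00 pitch=+0.0°
  b2     pos=(-0.078,+0.042) vel=(+0.000,+0.000) ωy=+0.00 pitch=-90.0°

Key-timestep trajectory:
   step    t(s)  b1.x    b1.z    b1.vx   b1.vz   b2.x    b2.z    b2.vx   b2.vz 
     18  0.0783   +0.000  +0.033  +0.000  +0.000   -0.040  +0.099  -0.065  -0.008
     37  0.1609   +0.000  +0.033  +0.001  +0.000   -0.052  +0.095  -0.260  -0.148
     56  0.2435   +0.000  +0.033  +0.000  +0.000   -0.080  +0.042  -0.348  -1.355


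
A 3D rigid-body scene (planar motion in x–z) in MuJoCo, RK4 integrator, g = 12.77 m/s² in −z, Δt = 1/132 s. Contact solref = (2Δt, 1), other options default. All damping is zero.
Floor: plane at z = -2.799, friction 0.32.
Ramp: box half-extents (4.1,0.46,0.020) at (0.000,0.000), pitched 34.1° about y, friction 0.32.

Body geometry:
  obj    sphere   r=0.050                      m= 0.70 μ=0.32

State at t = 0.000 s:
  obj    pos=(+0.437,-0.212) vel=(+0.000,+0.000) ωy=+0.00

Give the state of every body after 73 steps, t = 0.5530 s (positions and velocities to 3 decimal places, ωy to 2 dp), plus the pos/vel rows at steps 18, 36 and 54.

State at t = 0.5530 s:
  obj    pos=(+1.085,-0.650) vel=(+2.342,-1.586) ωy=+56.53

Key-timestep trajectory:
   step    t(s)  obj.x    obj.z    obj.vx   obj.vz 
     18  0.1364   +0.477  -0.238  +0.578  -0.391
     36  0.2727   +0.595  -0.318  +1.155  -0.782
     54  0.4091   +0.792  -0.452  +1.733  -1.173


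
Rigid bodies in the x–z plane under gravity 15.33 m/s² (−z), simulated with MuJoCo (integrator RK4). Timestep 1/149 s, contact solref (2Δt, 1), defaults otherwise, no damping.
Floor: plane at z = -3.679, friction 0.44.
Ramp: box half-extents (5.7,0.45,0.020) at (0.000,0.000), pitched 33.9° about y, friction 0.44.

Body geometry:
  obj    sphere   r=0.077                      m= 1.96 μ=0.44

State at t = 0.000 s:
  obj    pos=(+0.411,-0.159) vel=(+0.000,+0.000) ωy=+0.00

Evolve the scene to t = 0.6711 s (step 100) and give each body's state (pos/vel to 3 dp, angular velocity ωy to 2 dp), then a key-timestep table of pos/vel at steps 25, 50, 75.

State at t = 0.6711 s:
  obj    pos=(+1.553,-0.927) vel=(+3.402,-2.286) ωy=+53.22

Key-timestep trajectory:
   step    t(s)  obj.x    obj.z    obj.vx   obj.vz 
     25  0.1678   +0.482  -0.207  +0.851  -0.572
     50  0.3356   +0.696  -0.351  +1.701  -1.143
     75  0.5034   +1.053  -0.591  +2.552  -1.715


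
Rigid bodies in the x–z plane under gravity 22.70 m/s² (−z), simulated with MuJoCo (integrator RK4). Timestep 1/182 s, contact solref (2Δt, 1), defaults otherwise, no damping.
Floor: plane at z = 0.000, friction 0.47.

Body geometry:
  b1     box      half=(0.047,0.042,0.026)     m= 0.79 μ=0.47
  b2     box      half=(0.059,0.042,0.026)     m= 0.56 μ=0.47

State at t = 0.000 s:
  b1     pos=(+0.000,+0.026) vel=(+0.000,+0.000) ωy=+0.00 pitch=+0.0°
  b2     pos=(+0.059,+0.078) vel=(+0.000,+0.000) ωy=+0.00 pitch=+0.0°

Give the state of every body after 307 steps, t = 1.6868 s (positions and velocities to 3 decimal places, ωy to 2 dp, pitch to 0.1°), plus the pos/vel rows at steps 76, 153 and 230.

State at t = 1.6868 s:
  b1     pos=(-0.001,+0.026) vel=(+0.000,+0.000) ωy=+0.00 pitch=+0.0°
  b2     pos=(+0.074,+0.060) vel=(+0.000,+0.000) ωy=-0.02 pitch=+45.7°

Key-timestep trajectory:
   step    t(s)  b1.x    b1.z    b1.vx   b1.vz   b2.x    b2.z    b2.vx   b2.vz 
     76  0.4176   +0.000  +0.026  +0.000  +0.003   +0.074  +0.061  +0.014  +0.005
    153  0.8407   -0.001  +0.026  +0.000  +0.000   +0.074  +0.061  +0.000  +0.000
    230  1.2637   -0.001  +0.026  +0.000  +0.000   +0.074  +0.061  +0.000  +0.000


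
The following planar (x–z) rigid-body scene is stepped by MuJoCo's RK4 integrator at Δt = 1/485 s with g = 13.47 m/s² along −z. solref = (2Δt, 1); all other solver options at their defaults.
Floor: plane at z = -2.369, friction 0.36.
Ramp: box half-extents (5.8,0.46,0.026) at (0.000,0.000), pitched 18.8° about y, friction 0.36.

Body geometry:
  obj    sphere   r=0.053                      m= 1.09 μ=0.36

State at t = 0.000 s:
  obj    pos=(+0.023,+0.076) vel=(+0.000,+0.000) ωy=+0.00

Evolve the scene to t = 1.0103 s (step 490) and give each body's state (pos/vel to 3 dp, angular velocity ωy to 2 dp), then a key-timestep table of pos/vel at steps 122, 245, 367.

State at t = 1.0103 s:
  obj    pos=(+1.521,-0.434) vel=(+2.966,-1.010) ωy=+59.10

Key-timestep trajectory:
   step    t(s)  obj.x    obj.z    obj.vx   obj.vz 
    122  0.2515   +0.116  +0.044  +0.738  -0.251
    245  0.5052   +0.397  -0.052  +1.483  -0.505
    367  0.7567   +0.863  -0.210  +2.221  -0.756


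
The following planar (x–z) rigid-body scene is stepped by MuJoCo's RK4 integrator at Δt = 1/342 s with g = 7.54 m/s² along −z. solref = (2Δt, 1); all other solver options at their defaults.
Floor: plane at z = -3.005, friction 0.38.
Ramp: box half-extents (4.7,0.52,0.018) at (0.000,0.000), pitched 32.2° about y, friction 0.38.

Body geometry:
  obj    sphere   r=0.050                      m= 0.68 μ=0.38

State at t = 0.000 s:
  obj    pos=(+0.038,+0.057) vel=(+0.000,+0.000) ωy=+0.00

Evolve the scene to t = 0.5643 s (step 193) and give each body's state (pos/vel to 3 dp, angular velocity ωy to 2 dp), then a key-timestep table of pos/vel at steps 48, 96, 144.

State at t = 0.5643 s:
  obj    pos=(+0.425,-0.187) vel=(+1.371,-0.863) ωy=+32.39

Key-timestep trajectory:
   step    t(s)  obj.x    obj.z    obj.vx   obj.vz 
     48  0.1404   +0.062  +0.041  +0.341  -0.215
     96  0.2807   +0.134  -0.004  +0.682  -0.429
    144  0.4211   +0.253  -0.079  +1.023  -0.644


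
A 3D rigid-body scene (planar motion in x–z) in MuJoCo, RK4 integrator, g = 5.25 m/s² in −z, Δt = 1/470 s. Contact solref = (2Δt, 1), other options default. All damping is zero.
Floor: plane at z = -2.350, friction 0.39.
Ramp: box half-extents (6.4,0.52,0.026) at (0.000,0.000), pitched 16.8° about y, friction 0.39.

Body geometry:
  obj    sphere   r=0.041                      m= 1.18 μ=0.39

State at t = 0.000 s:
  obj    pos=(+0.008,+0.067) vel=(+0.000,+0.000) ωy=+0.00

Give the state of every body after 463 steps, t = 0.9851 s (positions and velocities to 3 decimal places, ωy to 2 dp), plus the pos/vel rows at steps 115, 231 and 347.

State at t = 0.9851 s:
  obj    pos=(+0.512,-0.084) vel=(+1.022,-0.309) ωy=+26.04

Key-timestep trajectory:
   step    t(s)  obj.x    obj.z    obj.vx   obj.vz 
    115  0.2447   +0.039  +0.058  +0.254  -0.077
    231  0.4915   +0.133  +0.030  +0.510  -0.154
    347  0.7383   +0.291  -0.018  +0.766  -0.231


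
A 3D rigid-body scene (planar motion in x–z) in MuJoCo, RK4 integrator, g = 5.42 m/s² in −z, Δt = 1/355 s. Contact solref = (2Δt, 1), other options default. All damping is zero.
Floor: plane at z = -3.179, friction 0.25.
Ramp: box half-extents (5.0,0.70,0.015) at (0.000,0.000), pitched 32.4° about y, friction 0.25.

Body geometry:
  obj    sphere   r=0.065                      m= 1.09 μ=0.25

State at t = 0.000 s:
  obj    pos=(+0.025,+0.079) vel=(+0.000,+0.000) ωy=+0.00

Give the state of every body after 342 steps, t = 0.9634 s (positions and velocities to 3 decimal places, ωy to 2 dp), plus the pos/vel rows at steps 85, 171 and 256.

State at t = 0.9634 s:
  obj    pos=(+0.838,-0.437) vel=(+1.687,-1.071) ωy=+30.74

Key-timestep trajectory:
   step    t(s)  obj.x    obj.z    obj.vx   obj.vz 
     85  0.2394   +0.075  +0.047  +0.419  -0.266
    171  0.4817   +0.228  -0.050  +0.844  -0.535
    256  0.7211   +0.480  -0.210  +1.263  -0.802


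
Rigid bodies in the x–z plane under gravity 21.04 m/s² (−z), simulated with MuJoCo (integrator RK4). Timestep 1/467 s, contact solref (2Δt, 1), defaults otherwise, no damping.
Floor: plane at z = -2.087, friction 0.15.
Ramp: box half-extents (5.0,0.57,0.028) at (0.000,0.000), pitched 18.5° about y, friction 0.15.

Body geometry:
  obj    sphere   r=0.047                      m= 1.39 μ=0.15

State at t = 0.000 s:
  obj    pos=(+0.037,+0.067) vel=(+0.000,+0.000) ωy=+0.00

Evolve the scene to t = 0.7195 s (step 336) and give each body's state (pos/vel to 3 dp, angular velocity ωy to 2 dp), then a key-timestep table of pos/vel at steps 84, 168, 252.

State at t = 0.7195 s:
  obj    pos=(+1.208,-0.325) vel=(+3.254,-1.089) ωy=+72.99

Key-timestep trajectory:
   step    t(s)  obj.x    obj.z    obj.vx   obj.vz 
     84  0.1799   +0.110  +0.042  +0.814  -0.272
    168  0.3597   +0.330  -0.031  +1.627  -0.544
    252  0.5396   +0.695  -0.154  +2.440  -0.817


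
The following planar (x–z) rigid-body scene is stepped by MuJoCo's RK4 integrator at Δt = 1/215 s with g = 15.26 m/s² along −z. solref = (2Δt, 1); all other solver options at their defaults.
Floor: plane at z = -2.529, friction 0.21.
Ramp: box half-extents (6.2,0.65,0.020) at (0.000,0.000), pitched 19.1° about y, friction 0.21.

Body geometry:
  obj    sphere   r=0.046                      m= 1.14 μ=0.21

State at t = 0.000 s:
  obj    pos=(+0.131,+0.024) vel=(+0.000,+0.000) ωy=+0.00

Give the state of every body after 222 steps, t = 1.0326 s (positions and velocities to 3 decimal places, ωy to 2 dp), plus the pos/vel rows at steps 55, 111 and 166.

State at t = 1.0326 s:
  obj    pos=(+1.928,-0.598) vel=(+3.480,-1.205) ωy=+80.05

Key-timestep trajectory:
   step    t(s)  obj.x    obj.z    obj.vx   obj.vz 
     55  0.2558   +0.241  -0.014  +0.862  -0.299
    111  0.5163   +0.580  -0.131  +1.740  -0.603
    166  0.7721   +1.136  -0.323  +2.602  -0.901


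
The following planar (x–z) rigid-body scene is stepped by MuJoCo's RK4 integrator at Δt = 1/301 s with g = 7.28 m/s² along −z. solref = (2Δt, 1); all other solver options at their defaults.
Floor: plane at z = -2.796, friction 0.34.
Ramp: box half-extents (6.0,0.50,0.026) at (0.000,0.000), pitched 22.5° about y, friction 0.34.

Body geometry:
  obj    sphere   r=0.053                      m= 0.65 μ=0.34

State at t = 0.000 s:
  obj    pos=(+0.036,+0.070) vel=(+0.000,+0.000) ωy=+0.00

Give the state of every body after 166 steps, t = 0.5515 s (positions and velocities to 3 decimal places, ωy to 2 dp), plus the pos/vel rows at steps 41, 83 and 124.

State at t = 0.5515 s:
  obj    pos=(+0.316,-0.045) vel=(+1.014,-0.420) ωy=+20.70

Key-timestep trajectory:
   step    t(s)  obj.x    obj.z    obj.vx   obj.vz 
     41  0.1362   +0.053  +0.063  +0.250  -0.104
     83  0.2757   +0.106  +0.042  +0.507  -0.210
    124  0.4120   +0.192  +0.006  +0.757  -0.314


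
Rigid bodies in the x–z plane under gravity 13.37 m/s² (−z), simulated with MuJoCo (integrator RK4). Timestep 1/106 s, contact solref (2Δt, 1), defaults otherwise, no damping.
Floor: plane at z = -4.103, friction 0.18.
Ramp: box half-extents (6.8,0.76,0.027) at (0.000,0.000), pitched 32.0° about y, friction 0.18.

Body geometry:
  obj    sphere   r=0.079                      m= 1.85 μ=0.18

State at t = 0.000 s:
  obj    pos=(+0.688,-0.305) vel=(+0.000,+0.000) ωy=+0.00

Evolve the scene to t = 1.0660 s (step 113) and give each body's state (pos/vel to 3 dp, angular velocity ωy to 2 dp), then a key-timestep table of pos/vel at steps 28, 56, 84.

State at t = 1.0660 s:
  obj    pos=(+3.128,-1.829) vel=(+4.576,-2.859) ωy=+68.25

Key-timestep trajectory:
   step    t(s)  obj.x    obj.z    obj.vx   obj.vz 
     28  0.2642   +0.838  -0.399  +1.135  -0.709
     56  0.5283   +1.287  -0.680  +2.268  -1.417
     84  0.7925   +2.036  -1.147  +3.402  -2.126


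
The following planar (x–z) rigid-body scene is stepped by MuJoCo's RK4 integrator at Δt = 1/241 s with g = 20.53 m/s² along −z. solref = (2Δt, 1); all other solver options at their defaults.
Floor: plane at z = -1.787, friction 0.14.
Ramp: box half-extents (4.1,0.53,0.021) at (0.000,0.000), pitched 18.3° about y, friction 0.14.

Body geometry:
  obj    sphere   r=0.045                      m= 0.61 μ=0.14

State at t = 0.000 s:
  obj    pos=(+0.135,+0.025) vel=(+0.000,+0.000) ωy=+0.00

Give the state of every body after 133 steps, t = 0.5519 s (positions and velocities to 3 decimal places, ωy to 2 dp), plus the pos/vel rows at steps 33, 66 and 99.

State at t = 0.5519 s:
  obj    pos=(+0.801,-0.195) vel=(+2.413,-0.798) ωy=+56.45

Key-timestep trajectory:
   step    t(s)  obj.x    obj.z    obj.vx   obj.vz 
     33  0.1369   +0.176  +0.011  +0.599  -0.198
     66  0.2739   +0.299  -0.029  +1.197  -0.396
     99  0.4108   +0.504  -0.097  +1.796  -0.594


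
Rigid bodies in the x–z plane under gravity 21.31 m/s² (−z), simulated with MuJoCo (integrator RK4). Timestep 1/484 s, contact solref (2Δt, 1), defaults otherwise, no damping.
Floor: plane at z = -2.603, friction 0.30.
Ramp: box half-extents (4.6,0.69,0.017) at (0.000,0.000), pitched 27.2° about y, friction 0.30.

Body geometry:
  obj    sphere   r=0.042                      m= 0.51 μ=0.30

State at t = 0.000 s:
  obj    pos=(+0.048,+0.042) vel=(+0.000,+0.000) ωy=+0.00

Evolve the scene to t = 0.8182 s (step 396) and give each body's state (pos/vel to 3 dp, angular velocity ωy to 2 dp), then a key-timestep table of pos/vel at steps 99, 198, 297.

State at t = 0.8182 s:
  obj    pos=(+2.119,-1.023) vel=(+5.063,-2.602) ωy=+135.53

Key-timestep trajectory:
   step    t(s)  obj.x    obj.z    obj.vx   obj.vz 
     99  0.2045   +0.177  -0.025  +1.266  -0.651
    198  0.4091   +0.566  -0.224  +2.532  -1.301
    297  0.6136   +1.213  -0.557  +3.797  -1.952


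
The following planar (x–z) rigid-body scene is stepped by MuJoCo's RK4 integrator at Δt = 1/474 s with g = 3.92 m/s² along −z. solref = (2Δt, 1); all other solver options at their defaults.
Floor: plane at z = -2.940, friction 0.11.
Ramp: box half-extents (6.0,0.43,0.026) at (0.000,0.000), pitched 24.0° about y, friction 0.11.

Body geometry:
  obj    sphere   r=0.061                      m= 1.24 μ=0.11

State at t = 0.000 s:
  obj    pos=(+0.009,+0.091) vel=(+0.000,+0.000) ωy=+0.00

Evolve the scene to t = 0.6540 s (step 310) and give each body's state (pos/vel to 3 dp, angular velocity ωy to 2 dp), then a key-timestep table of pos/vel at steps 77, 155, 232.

State at t = 0.6540 s:
  obj    pos=(+0.245,-0.014) vel=(+0.720,-0.316) ωy=+10.51

Key-timestep trajectory:
   step    t(s)  obj.x    obj.z    obj.vx   obj.vz 
     77  0.1624   +0.024  +0.085  +0.179  -0.082
    155  0.3270   +0.068  +0.065  +0.361  -0.159
    232  0.4895   +0.141  +0.032  +0.539  -0.238


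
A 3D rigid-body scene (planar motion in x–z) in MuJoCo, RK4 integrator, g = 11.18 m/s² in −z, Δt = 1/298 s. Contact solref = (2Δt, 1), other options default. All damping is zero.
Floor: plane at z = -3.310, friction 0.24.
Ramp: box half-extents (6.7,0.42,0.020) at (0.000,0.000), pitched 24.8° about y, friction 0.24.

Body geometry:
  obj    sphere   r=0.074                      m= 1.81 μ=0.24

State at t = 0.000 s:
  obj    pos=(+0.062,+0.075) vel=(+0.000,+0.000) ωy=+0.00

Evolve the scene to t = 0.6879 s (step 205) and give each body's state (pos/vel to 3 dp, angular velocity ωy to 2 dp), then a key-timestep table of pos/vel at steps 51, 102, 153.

State at t = 0.6879 s:
  obj    pos=(+0.782,-0.258) vel=(+2.092,-0.967) ωy=+31.13

Key-timestep trajectory:
   step    t(s)  obj.x    obj.z    obj.vx   obj.vz 
     51  0.1711   +0.107  +0.054  +0.521  -0.241
    102  0.3423   +0.240  -0.007  +1.041  -0.481
    153  0.5134   +0.463  -0.110  +1.561  -0.721


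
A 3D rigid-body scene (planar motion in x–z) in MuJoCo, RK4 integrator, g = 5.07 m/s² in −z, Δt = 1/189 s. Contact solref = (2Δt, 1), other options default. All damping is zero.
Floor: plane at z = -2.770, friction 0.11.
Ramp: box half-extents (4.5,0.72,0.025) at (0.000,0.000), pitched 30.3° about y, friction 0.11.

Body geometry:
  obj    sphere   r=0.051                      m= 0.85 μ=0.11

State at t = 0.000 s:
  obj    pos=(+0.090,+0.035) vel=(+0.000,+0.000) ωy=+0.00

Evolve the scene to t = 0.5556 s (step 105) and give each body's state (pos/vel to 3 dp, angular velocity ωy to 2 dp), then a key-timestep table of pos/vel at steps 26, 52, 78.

State at t = 0.5556 s:
  obj    pos=(+0.367,-0.126) vel=(+1.002,-0.568) ωy=+13.18

Key-timestep trajectory:
   step    t(s)  obj.x    obj.z    obj.vx   obj.vz 
     26  0.1376   +0.107  +0.025  +0.246  -0.146
     52  0.2751   +0.158  -0.004  +0.494  -0.288
     78  0.4127   +0.243  -0.054  +0.742  -0.427


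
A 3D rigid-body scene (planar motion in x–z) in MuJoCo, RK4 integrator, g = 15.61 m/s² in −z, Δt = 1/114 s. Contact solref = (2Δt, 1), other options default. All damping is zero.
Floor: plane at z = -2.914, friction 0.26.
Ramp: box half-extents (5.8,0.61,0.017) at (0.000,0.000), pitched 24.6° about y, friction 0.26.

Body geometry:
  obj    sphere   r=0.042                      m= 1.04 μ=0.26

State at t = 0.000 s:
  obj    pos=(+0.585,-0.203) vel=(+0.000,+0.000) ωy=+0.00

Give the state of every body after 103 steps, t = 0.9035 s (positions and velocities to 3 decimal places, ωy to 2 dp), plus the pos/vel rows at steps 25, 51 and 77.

State at t = 0.9035 s:
  obj    pos=(+2.308,-0.992) vel=(+3.813,-1.746) ωy=+99.83

Key-timestep trajectory:
   step    t(s)  obj.x    obj.z    obj.vx   obj.vz 
     25  0.2193   +0.687  -0.249  +0.926  -0.424
     51  0.4474   +1.007  -0.396  +1.888  -0.865
     77  0.6754   +1.548  -0.644  +2.851  -1.305


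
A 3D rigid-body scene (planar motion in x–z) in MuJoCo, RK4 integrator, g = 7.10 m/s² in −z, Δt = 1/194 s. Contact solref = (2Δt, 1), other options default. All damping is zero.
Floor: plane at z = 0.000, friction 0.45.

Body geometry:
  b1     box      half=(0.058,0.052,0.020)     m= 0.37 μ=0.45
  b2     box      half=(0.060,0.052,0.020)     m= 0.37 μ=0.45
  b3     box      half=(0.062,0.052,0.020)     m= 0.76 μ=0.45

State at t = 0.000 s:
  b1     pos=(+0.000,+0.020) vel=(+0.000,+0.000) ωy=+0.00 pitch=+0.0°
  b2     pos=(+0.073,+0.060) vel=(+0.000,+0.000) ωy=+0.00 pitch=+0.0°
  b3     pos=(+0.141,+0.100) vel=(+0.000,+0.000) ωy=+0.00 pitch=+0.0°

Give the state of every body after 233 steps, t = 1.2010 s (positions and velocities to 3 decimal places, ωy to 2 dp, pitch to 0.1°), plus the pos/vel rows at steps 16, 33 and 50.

State at t = 1.2010 s:
  b1     pos=(-0.001,+0.020) vel=(+0.000,+0.000) ωy=+0.00 pitch=+0.0°
  b2     pos=(+0.080,+0.049) vel=(+0.000,+0.000) ωy=+0.00 pitch=+32.5°
  b3     pos=(+0.153,+0.050) vel=(+0.000,+0.000) ωy=+0.00 pitch=+32.5°

Key-timestep trajectory:
   step    t(s)  b1.x    b1.z    b1.vx   b1.vz   b2.x    b2.z    b2.vx   b2.vz   b3.x    b3.z    b3.vx   b3.vz 
     16  0.0825   +0.000  +0.020  -0.001  +0.000   +0.077  +0.056  +0.090  -0.099   +0.144  +0.082  +0.080  -0.438
     33  0.1701   +0.000  +0.020  +0.000  +0.000   +0.082  +0.050  -0.020  +0.006   +0.151  +0.051  +0.003  +0.041
     50  0.2577   +0.000  +0.020  +0.000  +0.000   +0.081  +0.049  +0.002  +0.003   +0.152  +0.051  +0.013  -0.013


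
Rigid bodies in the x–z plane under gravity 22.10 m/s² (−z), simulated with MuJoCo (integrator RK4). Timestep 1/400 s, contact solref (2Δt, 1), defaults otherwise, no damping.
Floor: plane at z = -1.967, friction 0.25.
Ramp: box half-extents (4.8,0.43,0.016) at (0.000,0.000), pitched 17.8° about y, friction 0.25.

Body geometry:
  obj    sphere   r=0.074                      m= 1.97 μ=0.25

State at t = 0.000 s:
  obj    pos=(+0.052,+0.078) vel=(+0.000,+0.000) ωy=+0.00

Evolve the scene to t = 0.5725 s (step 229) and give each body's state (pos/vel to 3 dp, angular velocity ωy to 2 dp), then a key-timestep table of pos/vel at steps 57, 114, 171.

State at t = 0.5725 s:
  obj    pos=(+0.805,-0.164) vel=(+2.631,-0.845) ωy=+37.33

Key-timestep trajectory:
   step    t(s)  obj.x    obj.z    obj.vx   obj.vz 
     57  0.1425   +0.099  +0.063  +0.655  -0.210
    114  0.2850   +0.239  +0.018  +1.310  -0.420
    171  0.4275   +0.472  -0.057  +1.964  -0.631


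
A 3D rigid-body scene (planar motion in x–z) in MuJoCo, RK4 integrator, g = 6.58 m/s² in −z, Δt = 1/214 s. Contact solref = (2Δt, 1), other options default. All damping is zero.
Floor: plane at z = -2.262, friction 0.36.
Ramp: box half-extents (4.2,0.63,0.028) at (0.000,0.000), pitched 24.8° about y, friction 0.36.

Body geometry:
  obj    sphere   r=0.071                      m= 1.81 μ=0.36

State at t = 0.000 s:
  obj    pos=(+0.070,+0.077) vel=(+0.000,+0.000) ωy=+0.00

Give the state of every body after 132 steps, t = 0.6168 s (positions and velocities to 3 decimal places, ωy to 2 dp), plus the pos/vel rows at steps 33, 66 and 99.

State at t = 0.6168 s:
  obj    pos=(+0.410,-0.081) vel=(+1.104,-0.510) ωy=+17.12

Key-timestep trajectory:
   step    t(s)  obj.x    obj.z    obj.vx   obj.vz 
     33  0.1542   +0.091  +0.067  +0.276  -0.128
     66  0.3084   +0.155  +0.037  +0.552  -0.255
     99  0.4626   +0.261  -0.012  +0.828  -0.383


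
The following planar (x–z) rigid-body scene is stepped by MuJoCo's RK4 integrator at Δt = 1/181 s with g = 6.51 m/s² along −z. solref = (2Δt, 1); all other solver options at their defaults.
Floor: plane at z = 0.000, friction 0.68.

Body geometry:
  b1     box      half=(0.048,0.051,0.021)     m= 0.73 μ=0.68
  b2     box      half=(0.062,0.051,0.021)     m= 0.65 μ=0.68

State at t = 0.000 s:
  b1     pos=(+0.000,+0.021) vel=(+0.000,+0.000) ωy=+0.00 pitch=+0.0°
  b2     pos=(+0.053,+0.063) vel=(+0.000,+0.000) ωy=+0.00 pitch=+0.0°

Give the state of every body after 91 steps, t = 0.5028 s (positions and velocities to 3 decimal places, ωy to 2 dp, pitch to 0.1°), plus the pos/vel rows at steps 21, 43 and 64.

State at t = 0.5028 s:
  b1     pos=(+0.000,+0.021) vel=(+0.000,+0.000) ωy=+0.00 pitch=+0.0°
  b2     pos=(+0.065,+0.055) vel=(+0.000,+0.000) ωy=-0.01 pitch=+39.1°

Key-timestep trajectory:
   step    t(s)  b1.x    b1.z    b1.vx   b1.vz   b2.x    b2.z    b2.vx   b2.vz 
     21  0.1160   +0.000  +0.021  +0.000  +0.000   +0.056  +0.062  +0.047  -0.017
     43  0.2376   +0.000  +0.021  +0.000  +0.000   +0.065  +0.055  +0.105  -0.124
     64  0.3536   +0.000  +0.021  -0.002  +0.000   +0.064  +0.055  -0.054  -0.012


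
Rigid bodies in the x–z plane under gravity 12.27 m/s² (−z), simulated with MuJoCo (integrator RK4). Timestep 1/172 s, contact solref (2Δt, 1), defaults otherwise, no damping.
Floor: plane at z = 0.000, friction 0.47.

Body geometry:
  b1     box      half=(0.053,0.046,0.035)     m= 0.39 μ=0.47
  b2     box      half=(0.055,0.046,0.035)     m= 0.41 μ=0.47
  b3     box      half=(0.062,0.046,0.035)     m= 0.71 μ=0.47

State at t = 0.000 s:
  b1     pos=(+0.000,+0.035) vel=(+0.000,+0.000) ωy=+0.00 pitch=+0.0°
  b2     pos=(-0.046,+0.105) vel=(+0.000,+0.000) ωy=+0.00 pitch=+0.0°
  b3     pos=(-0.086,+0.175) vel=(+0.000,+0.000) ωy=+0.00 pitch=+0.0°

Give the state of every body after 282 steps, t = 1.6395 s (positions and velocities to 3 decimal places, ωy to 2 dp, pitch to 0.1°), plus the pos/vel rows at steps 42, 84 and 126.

State at t = 1.6395 s:
  b1     pos=(+0.000,+0.035) vel=(+0.000,+0.000) ωy=+0.00 pitch=+0.0°
  b2     pos=(-0.103,+0.055) vel=(+0.000,+0.000) ωy=+0.00 pitch=-90.0°
  b3     pos=(-0.307,+0.035) vel=(+0.000,+0.000) ωy=+0.00 pitch=+180.0°

Key-timestep trajectory:
   step    t(s)  b1.x    b1.z    b1.vx   b1.vz   b2.x    b2.z    b2.vx   b2.vz   b3.x    b3.z    b3.vx   b3.vz 
     42  0.2442   +0.000  +0.035  +0.000  +0.000   -0.081  +0.091  -0.324  -0.483   -0.166  +0.092  -0.552  -1.246
     84  0.4884   +0.000  +0.035  +0.000  +0.000   -0.131  +0.065  -0.012  +0.001   -0.291  +0.050  -0.551  -0.522
    126  0.7326   +0.000  +0.035  +0.000  +0.000   -0.098  +0.057  +0.070  +0.072   -0.307  +0.035  +0.000  +0.000


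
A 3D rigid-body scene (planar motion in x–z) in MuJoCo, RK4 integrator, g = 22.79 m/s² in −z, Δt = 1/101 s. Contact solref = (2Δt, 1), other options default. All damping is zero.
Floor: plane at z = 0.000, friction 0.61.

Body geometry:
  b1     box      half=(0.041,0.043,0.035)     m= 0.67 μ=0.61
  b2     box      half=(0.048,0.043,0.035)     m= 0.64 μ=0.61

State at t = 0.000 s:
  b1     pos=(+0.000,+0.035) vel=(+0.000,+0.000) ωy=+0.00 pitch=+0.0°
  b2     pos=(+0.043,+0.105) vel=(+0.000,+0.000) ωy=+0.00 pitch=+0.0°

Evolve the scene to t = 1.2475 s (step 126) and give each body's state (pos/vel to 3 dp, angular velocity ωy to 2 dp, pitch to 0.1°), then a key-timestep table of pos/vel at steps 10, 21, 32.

State at t = 1.2475 s:
  b1     pos=(+0.000,+0.035) vel=(+0.000,+0.000) ωy=+0.00 pitch=+0.0°
  b2     pos=(+0.088,+0.048) vel=(+0.000,+0.000) ωy=+0.00 pitch=+90.0°

Key-timestep trajectory:
   step    t(s)  b1.x    b1.z    b1.vx   b1.vz   b2.x    b2.z    b2.vx   b2.vz 
     10  0.0990   +0.000  +0.035  +0.000  +0.004   +0.047  +0.104  +0.104  -0.012
     21  0.2079   +0.000  +0.035  -0.001  +0.001   +0.076  +0.080  +0.399  -0.813
     32  0.3168   +0.000  +0.035  +0.000  +0.000   +0.089  +0.046  -0.040  +0.074


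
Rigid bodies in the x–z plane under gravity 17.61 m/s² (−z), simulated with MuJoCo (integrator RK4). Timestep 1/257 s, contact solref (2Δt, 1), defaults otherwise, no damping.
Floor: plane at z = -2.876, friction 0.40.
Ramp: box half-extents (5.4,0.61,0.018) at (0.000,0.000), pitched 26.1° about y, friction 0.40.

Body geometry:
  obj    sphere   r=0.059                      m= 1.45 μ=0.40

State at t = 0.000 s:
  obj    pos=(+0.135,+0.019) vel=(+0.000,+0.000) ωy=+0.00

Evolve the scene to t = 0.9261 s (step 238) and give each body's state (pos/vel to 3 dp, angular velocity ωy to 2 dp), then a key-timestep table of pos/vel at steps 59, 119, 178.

State at t = 0.9261 s:
  obj    pos=(+2.266,-1.024) vel=(+4.602,-2.255) ωy=+86.85

Key-timestep trajectory:
   step    t(s)  obj.x    obj.z    obj.vx   obj.vz 
     59  0.2296   +0.266  -0.045  +1.141  -0.559
    119  0.4630   +0.668  -0.242  +2.301  -1.127
    178  0.6926   +1.327  -0.564  +3.442  -1.686


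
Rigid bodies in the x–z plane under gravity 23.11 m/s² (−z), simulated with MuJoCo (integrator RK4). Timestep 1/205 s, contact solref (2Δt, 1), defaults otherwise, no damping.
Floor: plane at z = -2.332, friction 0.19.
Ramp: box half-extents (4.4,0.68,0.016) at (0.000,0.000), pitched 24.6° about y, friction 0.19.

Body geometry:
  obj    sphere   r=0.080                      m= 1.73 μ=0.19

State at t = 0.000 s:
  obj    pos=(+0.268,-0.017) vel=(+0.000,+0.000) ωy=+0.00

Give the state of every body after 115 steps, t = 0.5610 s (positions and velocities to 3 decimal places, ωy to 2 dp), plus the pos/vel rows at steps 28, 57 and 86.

State at t = 0.5610 s:
  obj    pos=(+1.251,-0.467) vel=(+3.505,-1.605) ωy=+48.16

Key-timestep trajectory:
   step    t(s)  obj.x    obj.z    obj.vx   obj.vz 
     28  0.1366   +0.326  -0.044  +0.854  -0.391
     57  0.2780   +0.510  -0.128  +1.738  -0.796
     86  0.4195   +0.818  -0.269  +2.622  -1.200


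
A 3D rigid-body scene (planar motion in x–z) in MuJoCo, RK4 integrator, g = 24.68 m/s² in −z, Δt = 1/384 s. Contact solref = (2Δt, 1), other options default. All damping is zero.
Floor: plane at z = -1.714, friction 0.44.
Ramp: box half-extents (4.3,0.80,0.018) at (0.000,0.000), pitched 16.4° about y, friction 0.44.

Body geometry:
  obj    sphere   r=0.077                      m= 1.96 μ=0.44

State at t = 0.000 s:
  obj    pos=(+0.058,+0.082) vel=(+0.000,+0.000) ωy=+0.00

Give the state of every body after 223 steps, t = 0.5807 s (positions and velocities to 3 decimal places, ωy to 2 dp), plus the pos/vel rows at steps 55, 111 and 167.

State at t = 0.5807 s:
  obj    pos=(+0.863,-0.155) vel=(+2.773,-0.816) ωy=+37.53

Key-timestep trajectory:
   step    t(s)  obj.x    obj.z    obj.vx   obj.vz 
     55  0.1432   +0.107  +0.068  +0.684  -0.201
    111  0.2891   +0.258  +0.023  +1.380  -0.406
    167  0.4349   +0.510  -0.051  +2.077  -0.611


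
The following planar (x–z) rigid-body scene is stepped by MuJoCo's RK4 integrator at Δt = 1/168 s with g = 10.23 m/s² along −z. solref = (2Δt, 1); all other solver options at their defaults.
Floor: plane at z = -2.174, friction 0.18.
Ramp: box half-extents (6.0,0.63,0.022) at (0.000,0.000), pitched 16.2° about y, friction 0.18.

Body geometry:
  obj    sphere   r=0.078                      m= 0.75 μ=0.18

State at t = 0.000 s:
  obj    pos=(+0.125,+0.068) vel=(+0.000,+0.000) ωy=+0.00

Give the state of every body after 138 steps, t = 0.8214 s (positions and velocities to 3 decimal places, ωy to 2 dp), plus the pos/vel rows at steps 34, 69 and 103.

State at t = 0.8214 s:
  obj    pos=(+0.786,-0.124) vel=(+1.608,-0.467) ωy=+21.46

Key-timestep trajectory:
   step    t(s)  obj.x    obj.z    obj.vx   obj.vz 
     34  0.2024   +0.165  +0.056  +0.396  -0.115
     69  0.4107   +0.290  +0.020  +0.804  -0.234
    103  0.6131   +0.493  -0.039  +1.200  -0.349


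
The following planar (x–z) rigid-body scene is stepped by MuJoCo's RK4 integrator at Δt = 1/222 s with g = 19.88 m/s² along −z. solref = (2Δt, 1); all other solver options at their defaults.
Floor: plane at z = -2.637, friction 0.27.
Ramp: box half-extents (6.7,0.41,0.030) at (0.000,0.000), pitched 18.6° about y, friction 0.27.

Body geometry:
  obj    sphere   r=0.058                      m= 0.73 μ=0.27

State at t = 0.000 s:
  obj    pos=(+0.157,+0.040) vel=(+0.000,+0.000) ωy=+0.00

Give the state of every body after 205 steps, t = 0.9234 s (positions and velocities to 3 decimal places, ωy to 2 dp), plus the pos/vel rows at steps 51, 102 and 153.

State at t = 0.9234 s:
  obj    pos=(+1.987,-0.576) vel=(+3.964,-1.334) ωy=+72.10

Key-timestep trajectory:
   step    t(s)  obj.x    obj.z    obj.vx   obj.vz 
     51  0.2297   +0.270  +0.002  +0.986  -0.332
    102  0.4595   +0.610  -0.113  +1.972  -0.664
    153  0.6892   +1.177  -0.303  +2.959  -0.996


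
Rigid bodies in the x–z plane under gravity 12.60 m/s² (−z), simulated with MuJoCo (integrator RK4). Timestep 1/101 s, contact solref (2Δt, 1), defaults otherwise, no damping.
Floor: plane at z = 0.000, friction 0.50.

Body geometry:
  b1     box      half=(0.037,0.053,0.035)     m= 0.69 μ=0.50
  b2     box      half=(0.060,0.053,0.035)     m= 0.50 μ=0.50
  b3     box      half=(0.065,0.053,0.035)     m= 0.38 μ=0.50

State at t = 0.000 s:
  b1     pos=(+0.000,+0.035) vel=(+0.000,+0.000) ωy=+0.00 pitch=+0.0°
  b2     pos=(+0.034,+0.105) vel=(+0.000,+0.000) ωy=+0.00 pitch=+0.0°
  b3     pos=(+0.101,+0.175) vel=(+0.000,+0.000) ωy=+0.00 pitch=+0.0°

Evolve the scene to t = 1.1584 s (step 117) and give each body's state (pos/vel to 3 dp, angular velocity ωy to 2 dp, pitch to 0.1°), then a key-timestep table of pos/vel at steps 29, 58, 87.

State at t = 1.1584 s:
  b1     pos=(+0.000,+0.035) vel=(+0.000,+0.000) ωy=+0.00 pitch=+0.0°
  b2     pos=(+0.089,+0.060) vel=(+0.004,+0.004) ωy=+0.07 pitch=+89.9°
  b3     pos=(+0.217,+0.065) vel=(+0.000,+0.000) ωy=+0.00 pitch=+90.0°

Key-timestep trajectory:
   step    t(s)  b1.x    b1.z    b1.vx   b1.vz   b2.x    b2.z    b2.vx   b2.vz   b3.x    b3.z    b3.vx   b3.vz 
     29  0.2871   +0.000  +0.035  +0.000  +0.000   +0.099  +0.060  +0.301  +0.216   +0.202  +0.070  +0.399  -0.035
     58  0.5743   +0.000  +0.035  +0.000  +0.000   +0.133  +0.069  -0.021  +0.004   +0.228  +0.070  -0.017  -0.006
     87  0.8614   +0.000  +0.035  +0.000  +0.000   +0.099  +0.065  -0.305  -0.102   +0.217  +0.065  -0.001  +0.002
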